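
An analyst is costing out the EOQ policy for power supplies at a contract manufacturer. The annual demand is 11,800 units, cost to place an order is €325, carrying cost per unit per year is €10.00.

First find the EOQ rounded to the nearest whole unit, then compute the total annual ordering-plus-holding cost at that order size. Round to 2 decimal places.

€8,757.85

2DS/H = 2·11,800·325/10 = 767,000.00
EOQ = √767,000.00 ≈ 875.79 → Q = 876 units
Orders/yr = 11,800/876 = 13.470; ordering cost = 13.470 × €325 = €4,377.85
Average inventory = 876/2 = 438; holding cost = 438 × €10 = €4,380.00
Total = €4,377.85 + €4,380.00 = €8,757.85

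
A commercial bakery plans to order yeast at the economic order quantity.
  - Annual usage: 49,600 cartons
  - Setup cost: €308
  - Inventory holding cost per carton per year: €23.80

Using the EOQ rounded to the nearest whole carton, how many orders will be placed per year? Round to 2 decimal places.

43.78 orders per year

Optimal lot size Q* = (2 × 49,600 × €308 / €23.8)^½ ≈ 1,133.03 → Q = 1,133
Orders per year = D/Q = 49,600 / 1,133 = 43.778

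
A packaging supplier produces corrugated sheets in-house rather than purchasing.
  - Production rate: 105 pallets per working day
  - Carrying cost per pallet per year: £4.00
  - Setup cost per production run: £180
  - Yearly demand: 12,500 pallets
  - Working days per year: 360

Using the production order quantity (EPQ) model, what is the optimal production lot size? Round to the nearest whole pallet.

Daily demand d = 12,500/360 = 34.722; p = 105; 1 − d/p = 0.66931
EPQ = √(2DS / (H(1 − d/p)))
    = √(2 × 12,500 × 180 / (4 × 0.66931)) ≈ 1,296.47

1,296 pallets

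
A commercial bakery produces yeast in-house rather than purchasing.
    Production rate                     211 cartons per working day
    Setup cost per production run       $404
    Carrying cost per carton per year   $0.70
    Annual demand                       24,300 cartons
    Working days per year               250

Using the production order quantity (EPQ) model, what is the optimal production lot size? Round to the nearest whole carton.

7,212 cartons

d = 24,300/250 = 97.2000 cartons/day;  effective holding cost H(1 − d/p) = 0.7·(1 − 97.2000/211) = 0.37754
Q* = √(2DS / H_eff) = √(2·24,300·404 / 0.37754) ≈ 7,211.57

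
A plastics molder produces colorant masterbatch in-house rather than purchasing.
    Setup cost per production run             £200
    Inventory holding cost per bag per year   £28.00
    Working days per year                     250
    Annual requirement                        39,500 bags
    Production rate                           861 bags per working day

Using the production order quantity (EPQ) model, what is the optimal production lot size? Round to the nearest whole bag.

Daily demand d = 39,500/250 = 158.000; p = 861; 1 − d/p = 0.81649
EPQ = √(2DS / (H(1 − d/p)))
    = √(2 × 39,500 × 200 / (28 × 0.81649)) ≈ 831.33

831 bags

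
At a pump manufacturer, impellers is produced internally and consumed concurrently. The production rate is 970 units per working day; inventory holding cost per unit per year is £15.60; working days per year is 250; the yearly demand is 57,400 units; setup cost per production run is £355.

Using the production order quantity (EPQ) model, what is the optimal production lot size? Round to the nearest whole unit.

1,850 units

Daily demand d = 57,400/250 = 229.600; p = 970; 1 − d/p = 0.76330
EPQ = √(2DS / (H(1 − d/p)))
    = √(2 × 57,400 × 355 / (15.6 × 0.76330)) ≈ 1,850.02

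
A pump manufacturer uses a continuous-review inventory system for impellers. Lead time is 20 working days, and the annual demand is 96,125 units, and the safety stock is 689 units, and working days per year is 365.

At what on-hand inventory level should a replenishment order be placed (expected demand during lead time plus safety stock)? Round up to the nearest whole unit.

Daily demand d = 96,125 / 365 = 263.356 units/day
Demand during lead time = 263.356 × 20 = 5,267.12
Reorder point = 5,267.12 + 689 = 5,956.12 → round up

5,957 units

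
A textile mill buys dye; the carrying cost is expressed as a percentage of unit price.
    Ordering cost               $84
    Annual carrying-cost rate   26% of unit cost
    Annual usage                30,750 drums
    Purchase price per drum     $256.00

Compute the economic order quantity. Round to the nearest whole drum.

H = i·C = 0.26 × $256 = $66.5600 per drum-year
Q* = √(2·D·S / H) = √(2·30,750·84 / 66.56) = √77,614.2 ≈ 278.59

279 drums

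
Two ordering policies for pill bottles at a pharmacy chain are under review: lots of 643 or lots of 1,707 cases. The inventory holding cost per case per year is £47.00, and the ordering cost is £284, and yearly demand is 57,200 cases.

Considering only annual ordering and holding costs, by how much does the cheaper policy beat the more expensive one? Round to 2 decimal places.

£9,256.50

For each Q, cost = (D/Q)·S + (Q/2)·H.
TC(643) = (57,200/643)×284 + (643/2)×47 = £40,374.57
TC(1,707) = (57,200/1,707)×284 + (1,707/2)×47 = £49,631.08
|ΔTC| = |£40,374.57 − £49,631.08| = £9,256.50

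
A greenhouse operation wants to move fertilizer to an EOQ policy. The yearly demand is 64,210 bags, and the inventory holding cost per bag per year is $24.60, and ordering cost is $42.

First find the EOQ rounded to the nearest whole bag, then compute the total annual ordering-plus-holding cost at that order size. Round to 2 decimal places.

$11,518.84

2DS/H = 2·64,210·42/24.6 = 219,253.66
EOQ = √219,253.66 ≈ 468.25 → Q = 468 bags
Ordering: D/Q × S = 64,210/468 × $42 = $5,762.44
Holding:  Q/2 × H = 468/2 × $24.6 = $5,756.40
Total = $5,762.44 + $5,756.40 = $11,518.84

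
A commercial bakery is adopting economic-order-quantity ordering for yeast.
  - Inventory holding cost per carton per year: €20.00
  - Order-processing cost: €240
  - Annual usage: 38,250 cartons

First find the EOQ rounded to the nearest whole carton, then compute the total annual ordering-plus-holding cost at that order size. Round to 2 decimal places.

€19,162.46

EOQ = √(2DS/H) = √(2 × 38,250 × 240 / 20)
    = √(918,000.00) ≈ 958.12 → Q = 958 cartons
Orders/yr = 38,250/958 = 39.927; ordering cost = 39.927 × €240 = €9,582.46
Average inventory = 958/2 = 479; holding cost = 479 × €20 = €9,580.00
Total = €9,582.46 + €9,580.00 = €19,162.46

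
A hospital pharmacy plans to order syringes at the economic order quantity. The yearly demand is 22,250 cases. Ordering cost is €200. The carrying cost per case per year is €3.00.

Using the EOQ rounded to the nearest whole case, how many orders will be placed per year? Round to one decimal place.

EOQ = √(2DS/H) = √(2 × 22,250 × 200 / 3)
    = √(2,966,666.67) ≈ 1,722.40 → Q = 1,722
N = D/Q = 22,250/1,722 ≈ 12.921 orders/yr

12.9 orders per year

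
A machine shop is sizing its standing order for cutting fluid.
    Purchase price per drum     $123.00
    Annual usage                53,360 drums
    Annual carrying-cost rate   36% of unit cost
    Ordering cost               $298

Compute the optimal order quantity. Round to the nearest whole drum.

847 drums

H = i·C = 0.36 × $123 = $44.2800 per drum-year
Optimal lot size Q* = (2 × 53,360 × $298 / $44.28)^½ ≈ 847.48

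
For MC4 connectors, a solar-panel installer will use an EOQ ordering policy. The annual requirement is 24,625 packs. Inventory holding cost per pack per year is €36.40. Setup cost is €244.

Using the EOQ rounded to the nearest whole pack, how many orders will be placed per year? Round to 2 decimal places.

42.83 orders per year

Optimal lot size Q* = (2 × 24,625 × €244 / €36.4)^½ ≈ 574.58 → Q = 575
N = D/Q = 24,625/575 ≈ 42.826 orders/yr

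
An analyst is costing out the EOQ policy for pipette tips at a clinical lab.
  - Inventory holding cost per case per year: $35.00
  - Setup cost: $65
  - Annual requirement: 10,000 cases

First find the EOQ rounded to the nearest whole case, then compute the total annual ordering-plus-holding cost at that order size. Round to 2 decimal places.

$6,745.38

2DS/H = 2·10,000·65/35 = 37,142.86
EOQ = √37,142.86 ≈ 192.72 → Q = 193 cases
Orders/yr = 10,000/193 = 51.813; ordering cost = 51.813 × $65 = $3,367.88
Average inventory = 193/2 = 96.5; holding cost = 96.5 × $35 = $3,377.50
Total = $3,367.88 + $3,377.50 = $6,745.38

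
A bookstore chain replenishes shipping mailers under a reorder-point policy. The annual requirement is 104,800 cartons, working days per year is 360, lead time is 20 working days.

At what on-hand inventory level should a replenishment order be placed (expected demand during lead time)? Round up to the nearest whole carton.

5,823 cartons

Daily demand d = 104,800 / 360 = 291.111 cartons/day
Demand during lead time = 291.111 × 20 = 5,822.22
Reorder point = 5,822.22 → round up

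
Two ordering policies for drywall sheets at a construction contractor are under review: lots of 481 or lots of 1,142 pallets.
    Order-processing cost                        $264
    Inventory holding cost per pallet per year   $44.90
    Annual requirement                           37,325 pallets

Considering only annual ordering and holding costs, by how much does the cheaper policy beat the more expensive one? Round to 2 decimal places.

Annual cost at Q: ordering D·S/Q plus holding Q·H/2.
TC(481) = (37,325/481)×264 + (481/2)×44.9 = $31,284.52
TC(1,142) = (37,325/1,142)×264 + (1,142/2)×44.9 = $34,266.45
|ΔTC| = |$31,284.52 − $34,266.45| = $2,981.93

$2,981.93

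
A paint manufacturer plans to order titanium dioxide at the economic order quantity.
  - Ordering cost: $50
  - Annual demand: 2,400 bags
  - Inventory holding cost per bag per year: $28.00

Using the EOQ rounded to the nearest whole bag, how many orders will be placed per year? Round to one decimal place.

Q* = √(2·D·S / H) = √(2·2,400·50 / 28) = √8,571.4 ≈ 92.58 → Q = 93
N = D/Q = 2,400/93 ≈ 25.806 orders/yr

25.8 orders per year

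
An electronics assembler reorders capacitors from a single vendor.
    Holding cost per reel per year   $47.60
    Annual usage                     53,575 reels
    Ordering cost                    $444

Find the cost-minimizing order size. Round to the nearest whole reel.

1,000 reels

Q* = √(2·D·S / H) = √(2·53,575·444 / 47.6) = √999,466.4 ≈ 999.73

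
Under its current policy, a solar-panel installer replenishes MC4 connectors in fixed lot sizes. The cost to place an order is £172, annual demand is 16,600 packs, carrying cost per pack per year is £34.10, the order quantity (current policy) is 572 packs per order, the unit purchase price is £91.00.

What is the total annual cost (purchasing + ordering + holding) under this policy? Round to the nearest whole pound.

Annual ordering cost = (D/Q)·S = (16,600/572) × 172 = £4,991.61
Annual holding cost  = (Q/2)·H = (572/2) × 34.1 = £9,752.60
Purchase cost = D·C = 16,600 × 91 = £1,510,600.00
Total = £4,991.61 + £9,752.60 + £1,510,600.00 = £1,525,344.21

£1,525,344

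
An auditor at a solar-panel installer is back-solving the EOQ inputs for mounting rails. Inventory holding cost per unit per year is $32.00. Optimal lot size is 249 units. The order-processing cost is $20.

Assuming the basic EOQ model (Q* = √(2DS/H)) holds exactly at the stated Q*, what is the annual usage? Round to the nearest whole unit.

49,601 units per year

EOQ relation: Q² = 2DS/H, so rearrange for the unknown.
D = Q²H / (2S) = 249² × 32 / (2 × 20) = 49,600.80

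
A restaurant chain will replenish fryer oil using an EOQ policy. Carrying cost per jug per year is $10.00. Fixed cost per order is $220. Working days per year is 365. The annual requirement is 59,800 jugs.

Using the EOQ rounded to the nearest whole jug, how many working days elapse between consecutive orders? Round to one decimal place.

EOQ = √(2DS/H) = √(2 × 59,800 × 220 / 10)
    = √(2,631,200.00) ≈ 1,622.10 → Q = 1,622 jugs
T = Q/D × 365 days = 1,622/59,800 × 365 = 9.900 days

9.9 days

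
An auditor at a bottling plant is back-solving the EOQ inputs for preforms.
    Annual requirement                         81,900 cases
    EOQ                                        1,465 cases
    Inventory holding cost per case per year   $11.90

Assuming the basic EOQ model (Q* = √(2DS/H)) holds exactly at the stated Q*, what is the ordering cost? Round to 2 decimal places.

From Q* = √(2DS/H) ⇒ Q*² = 2DS/H.
S = Q²H / (2D) = 1,465² × 11.9 / (2 × 81,900) = 155.9223

$155.92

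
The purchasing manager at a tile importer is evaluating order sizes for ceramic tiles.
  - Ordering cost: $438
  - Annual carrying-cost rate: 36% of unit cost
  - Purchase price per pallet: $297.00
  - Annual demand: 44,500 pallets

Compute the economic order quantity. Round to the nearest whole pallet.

H = i·C = 0.36 × $297 = $106.9200 per pallet-year
Optimal lot size Q* = (2 × 44,500 × $438 / $106.92)^½ ≈ 603.81

604 pallets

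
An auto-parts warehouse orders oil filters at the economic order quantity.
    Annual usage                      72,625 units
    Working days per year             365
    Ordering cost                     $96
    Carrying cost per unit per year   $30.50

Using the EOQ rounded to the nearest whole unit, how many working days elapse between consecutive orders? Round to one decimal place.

3.4 days

Q* = √(2·D·S / H) = √(2·72,625·96 / 30.5) = √457,180.3 ≈ 676.15 → Q = 676 units
Cycle time = (working days × Q)/D = (365 × 676) / 72,625 = 3.397 days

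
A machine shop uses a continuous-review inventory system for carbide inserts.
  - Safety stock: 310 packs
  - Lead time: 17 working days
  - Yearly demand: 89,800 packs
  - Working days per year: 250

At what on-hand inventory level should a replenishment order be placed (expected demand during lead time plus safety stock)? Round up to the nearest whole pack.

6,417 packs

Daily demand d = 89,800 / 250 = 359.200 packs/day
Demand during lead time = 359.200 × 17 = 6,106.40
Reorder point = 6,106.40 + 310 = 6,416.40 → round up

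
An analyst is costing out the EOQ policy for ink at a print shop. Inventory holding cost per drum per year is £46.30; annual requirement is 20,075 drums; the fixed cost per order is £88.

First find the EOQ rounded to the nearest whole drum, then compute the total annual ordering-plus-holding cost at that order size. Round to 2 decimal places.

£12,790.12

Q* = √(2·D·S / H) = √(2·20,075·88 / 46.3) = √76,311.0 ≈ 276.24 → Q = 276 drums
Ordering: D/Q × S = 20,075/276 × £88 = £6,400.72
Holding:  Q/2 × H = 276/2 × £46.3 = £6,389.40
Total = £6,400.72 + £6,389.40 = £12,790.12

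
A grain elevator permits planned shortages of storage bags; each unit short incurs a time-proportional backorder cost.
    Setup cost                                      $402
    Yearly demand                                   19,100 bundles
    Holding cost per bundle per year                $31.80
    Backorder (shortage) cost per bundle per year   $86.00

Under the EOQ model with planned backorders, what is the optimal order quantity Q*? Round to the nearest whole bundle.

Q* = √(2DS/H) · √((H + b)/b)
   = √(2 × 19,100 × 402 / 31.8) · √((31.8 + 86) / 86)
   = 694.914 × 1.1704 ≈ 813.31

813 bundles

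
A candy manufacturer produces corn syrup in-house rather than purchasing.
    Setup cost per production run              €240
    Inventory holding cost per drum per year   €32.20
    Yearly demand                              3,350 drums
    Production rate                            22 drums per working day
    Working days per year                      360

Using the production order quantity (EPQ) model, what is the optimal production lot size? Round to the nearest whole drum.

294 drums

d = 3,350/360 = 9.3056 drums/day;  effective holding cost H(1 − d/p) = 32.2·(1 − 9.3056/22) = 18.58005
Q* = √(2DS / H_eff) = √(2·3,350·240 / 18.58005) ≈ 294.18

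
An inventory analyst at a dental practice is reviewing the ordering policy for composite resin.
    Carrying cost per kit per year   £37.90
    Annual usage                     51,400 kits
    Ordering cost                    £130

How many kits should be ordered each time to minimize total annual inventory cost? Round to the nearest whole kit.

594 kits

Optimal lot size Q* = (2 × 51,400 × £130 / £37.9)^½ ≈ 593.81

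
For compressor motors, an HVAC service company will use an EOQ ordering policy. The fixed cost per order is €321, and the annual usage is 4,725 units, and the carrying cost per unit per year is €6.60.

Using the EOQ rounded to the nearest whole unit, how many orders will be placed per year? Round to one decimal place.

2DS/H = 2·4,725·321/6.6 = 459,613.64
EOQ = √459,613.64 ≈ 677.95 → Q = 678
Orders per year = D/Q = 4,725 / 678 = 6.969

7.0 orders per year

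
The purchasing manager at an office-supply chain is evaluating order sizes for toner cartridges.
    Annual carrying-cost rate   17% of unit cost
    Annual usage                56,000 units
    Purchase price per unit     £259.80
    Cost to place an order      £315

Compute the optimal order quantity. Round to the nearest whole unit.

Holding cost per unit per year: H = 17% × £259.8 = £44.1660
Q* = √(2·D·S / H) = √(2·56,000·315 / 44.166) = √798,804.5 ≈ 893.76

894 units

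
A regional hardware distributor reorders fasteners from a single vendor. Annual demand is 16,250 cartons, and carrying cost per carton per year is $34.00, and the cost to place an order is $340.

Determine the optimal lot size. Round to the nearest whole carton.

Q* = √(2·D·S / H) = √(2·16,250·340 / 34) = √325,000.0 ≈ 570.09

570 cartons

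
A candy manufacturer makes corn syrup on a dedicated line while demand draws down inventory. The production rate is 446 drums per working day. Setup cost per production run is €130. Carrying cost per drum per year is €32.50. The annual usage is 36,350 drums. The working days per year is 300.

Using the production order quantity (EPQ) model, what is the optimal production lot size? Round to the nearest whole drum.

Daily demand d = 36,350/300 = 121.167; p = 446; 1 − d/p = 0.72833
EPQ = √(2DS / (H(1 − d/p)))
    = √(2 × 36,350 × 130 / (32.5 × 0.72833)) ≈ 631.88

632 drums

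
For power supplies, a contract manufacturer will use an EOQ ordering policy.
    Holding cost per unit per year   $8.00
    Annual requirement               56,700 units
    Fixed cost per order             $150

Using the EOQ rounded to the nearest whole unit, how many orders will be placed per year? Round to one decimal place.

Q* = √(2·D·S / H) = √(2·56,700·150 / 8) = √2,126,250.0 ≈ 1,458.17 → Q = 1,458
N = D/Q = 56,700/1,458 ≈ 38.889 orders/yr

38.9 orders per year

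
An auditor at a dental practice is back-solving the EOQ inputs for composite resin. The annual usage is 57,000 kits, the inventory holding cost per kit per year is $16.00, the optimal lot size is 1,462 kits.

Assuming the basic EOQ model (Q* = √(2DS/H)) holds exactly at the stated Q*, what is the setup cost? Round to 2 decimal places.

Since Q* = (2DS/H)^½, squaring gives Q*²·H = 2DS.
S = Q²H / (2D) = 1,462² × 16 / (2 × 57,000) = 299.9921

$299.99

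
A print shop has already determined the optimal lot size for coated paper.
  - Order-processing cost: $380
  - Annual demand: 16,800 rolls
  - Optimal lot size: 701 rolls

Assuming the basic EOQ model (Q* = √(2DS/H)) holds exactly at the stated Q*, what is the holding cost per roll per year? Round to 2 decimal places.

$25.98

Since Q* = (2DS/H)^½, squaring gives Q*²·H = 2DS.
H = 2DS / Q² = 2 × 16,800 × 380 / 701² = 25.9829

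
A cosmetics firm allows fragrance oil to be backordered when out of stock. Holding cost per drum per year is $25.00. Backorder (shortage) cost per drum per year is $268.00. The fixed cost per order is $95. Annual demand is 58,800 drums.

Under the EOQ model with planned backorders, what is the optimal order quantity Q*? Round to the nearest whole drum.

699 drums

Basic EOQ = √(2·58,800·95/25) = 668.491
Backorder adjustment √((H+b)/b) = √((25+268)/268) = 1.0456
Q* = 668.491 × 1.0456 ≈ 698.98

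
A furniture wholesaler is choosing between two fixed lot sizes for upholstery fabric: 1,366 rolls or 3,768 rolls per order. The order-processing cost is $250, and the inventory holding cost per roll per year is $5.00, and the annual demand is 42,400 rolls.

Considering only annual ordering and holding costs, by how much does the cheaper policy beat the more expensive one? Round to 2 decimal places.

$1,058.28

TC(Q) = (D/Q)S + (Q/2)H
TC(1,366) = (42,400/1,366)×250 + (1,366/2)×5 = $11,174.88
TC(3,768) = (42,400/3,768)×250 + (3,768/2)×5 = $12,233.16
Lots of 1,366 are cheaper by $1,058.28.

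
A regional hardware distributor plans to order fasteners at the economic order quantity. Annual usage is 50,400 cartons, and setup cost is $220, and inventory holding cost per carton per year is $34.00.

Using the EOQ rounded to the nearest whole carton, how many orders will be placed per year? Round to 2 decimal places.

62.38 orders per year

Q* = √(2·D·S / H) = √(2·50,400·220 / 34) = √652,235.3 ≈ 807.61 → Q = 808
N = D/Q = 50,400/808 ≈ 62.376 orders/yr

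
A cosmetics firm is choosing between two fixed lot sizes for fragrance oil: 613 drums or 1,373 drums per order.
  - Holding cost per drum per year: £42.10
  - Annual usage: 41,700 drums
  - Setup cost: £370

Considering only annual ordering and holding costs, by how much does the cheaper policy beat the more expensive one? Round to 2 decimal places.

For each Q, cost = (D/Q)·S + (Q/2)·H.
TC(613) = (41,700/613)×370 + (613/2)×42.1 = £38,073.31
TC(1,373) = (41,700/1,373)×370 + (1,373/2)×42.1 = £40,139.09
Lots of 613 are cheaper by £2,065.78.

£2,065.78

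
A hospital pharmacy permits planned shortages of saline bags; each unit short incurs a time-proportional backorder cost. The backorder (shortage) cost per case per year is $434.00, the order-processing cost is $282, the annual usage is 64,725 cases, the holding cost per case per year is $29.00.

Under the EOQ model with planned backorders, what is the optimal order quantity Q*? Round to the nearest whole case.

1,159 cases

Q* = √(2DS/H) · √((H + b)/b)
   = √(2 × 64,725 × 282 / 29) · √((29 + 434) / 434)
   = 1,121.958 × 1.0329 ≈ 1,158.84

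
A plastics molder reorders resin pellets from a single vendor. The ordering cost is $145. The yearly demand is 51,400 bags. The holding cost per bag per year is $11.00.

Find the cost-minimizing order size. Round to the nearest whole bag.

1,164 bags

EOQ = √(2DS/H) = √(2 × 51,400 × 145 / 11)
    = √(1,355,090.91) ≈ 1,164.08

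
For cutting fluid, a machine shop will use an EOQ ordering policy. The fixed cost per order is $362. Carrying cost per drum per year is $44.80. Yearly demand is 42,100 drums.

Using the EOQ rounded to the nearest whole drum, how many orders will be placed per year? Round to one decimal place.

EOQ = √(2DS/H) = √(2 × 42,100 × 362 / 44.8)
    = √(680,366.07) ≈ 824.84 → Q = 825
N = D/Q = 42,100/825 ≈ 51.030 orders/yr

51.0 orders per year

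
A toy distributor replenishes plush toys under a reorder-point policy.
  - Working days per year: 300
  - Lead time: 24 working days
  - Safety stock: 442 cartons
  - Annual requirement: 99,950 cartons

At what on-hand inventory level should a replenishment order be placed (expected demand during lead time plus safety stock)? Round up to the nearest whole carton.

8,438 cartons

Daily demand d = 99,950 / 300 = 333.167 cartons/day
Demand during lead time = 333.167 × 24 = 7,996.00
Reorder point = 7,996.00 + 442 = 8,438.00 → round up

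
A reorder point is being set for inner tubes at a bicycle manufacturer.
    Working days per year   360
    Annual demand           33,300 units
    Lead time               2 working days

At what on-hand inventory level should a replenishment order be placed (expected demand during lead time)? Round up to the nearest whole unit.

Daily demand d = 33,300 / 360 = 92.500 units/day
Demand during lead time = 92.500 × 2 = 185.00
Reorder point = 185.00 → round up

185 units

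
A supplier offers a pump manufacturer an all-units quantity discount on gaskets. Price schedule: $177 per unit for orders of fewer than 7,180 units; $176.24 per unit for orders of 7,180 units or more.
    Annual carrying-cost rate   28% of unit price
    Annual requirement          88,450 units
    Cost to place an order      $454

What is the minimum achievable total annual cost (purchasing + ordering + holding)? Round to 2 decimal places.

H₁ = 28%×$177 = $49.5600;  H₂ = 28%×$176.24 = $49.3472
EOQ₁ = √(2×88,450×454/49.5600) = 1,272.99  (< 7,180, feasible at tier 1)
EOQ₂ = √(2×88,450×454/49.3472) = 1,275.74  (< 7,180 → use Q = 7,180 at tier-2 price)
TC(tier 1 (EOQ₁), Q≈1,273.0) = $15,718,739.56
TC(tier 2, Q≈7,180.0) = $15,771,177.25
Minimum at tier 1 (EOQ₁): $15,718,739.56

$15,718,739.56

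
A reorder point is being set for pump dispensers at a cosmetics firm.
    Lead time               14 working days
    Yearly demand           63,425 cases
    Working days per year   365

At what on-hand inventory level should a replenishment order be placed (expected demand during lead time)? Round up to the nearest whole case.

2,433 cases

Daily demand d = 63,425 / 365 = 173.767 cases/day
Demand during lead time = 173.767 × 14 = 2,432.74
Reorder point = 2,432.74 → round up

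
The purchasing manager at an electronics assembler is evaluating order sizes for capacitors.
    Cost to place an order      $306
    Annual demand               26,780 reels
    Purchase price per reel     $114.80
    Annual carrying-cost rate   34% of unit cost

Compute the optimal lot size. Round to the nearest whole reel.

648 reels

Carrying cost H = $114.8 × 34% = $39.0320/reel/yr
2DS/H = 2·26,780·306/39.032 = 419,895.47
EOQ = √419,895.47 ≈ 647.99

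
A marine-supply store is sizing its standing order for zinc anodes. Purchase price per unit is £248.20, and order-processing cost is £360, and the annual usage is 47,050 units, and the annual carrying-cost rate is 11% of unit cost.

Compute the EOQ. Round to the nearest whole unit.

1,114 units

Carrying cost H = £248.2 × 11% = £27.3020/unit/yr
Optimal lot size Q* = (2 × 47,050 × £360 / £27.302)^½ ≈ 1,113.91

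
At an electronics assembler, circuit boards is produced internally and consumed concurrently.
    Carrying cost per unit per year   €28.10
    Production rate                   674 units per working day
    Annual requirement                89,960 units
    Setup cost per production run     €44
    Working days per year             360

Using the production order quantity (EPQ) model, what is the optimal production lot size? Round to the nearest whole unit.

669 units

Daily demand d = 89,960/360 = 249.889; p = 674; 1 − d/p = 0.62924
EPQ = √(2DS / (H(1 − d/p)))
    = √(2 × 89,960 × 44 / (28.1 × 0.62924)) ≈ 669.12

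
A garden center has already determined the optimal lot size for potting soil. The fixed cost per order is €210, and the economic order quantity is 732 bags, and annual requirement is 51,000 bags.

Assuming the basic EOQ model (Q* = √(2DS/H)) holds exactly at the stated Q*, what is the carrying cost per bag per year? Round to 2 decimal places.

€39.98

From Q* = √(2DS/H) ⇒ Q*² = 2DS/H.
H = 2DS / Q² = 2 × 51,000 × 210 / 732² = 39.9758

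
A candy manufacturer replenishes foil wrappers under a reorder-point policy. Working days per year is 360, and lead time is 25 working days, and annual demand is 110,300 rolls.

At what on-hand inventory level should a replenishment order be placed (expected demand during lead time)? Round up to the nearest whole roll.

Daily demand d = 110,300 / 360 = 306.389 rolls/day
Demand during lead time = 306.389 × 25 = 7,659.72
Reorder point = 7,659.72 → round up

7,660 rolls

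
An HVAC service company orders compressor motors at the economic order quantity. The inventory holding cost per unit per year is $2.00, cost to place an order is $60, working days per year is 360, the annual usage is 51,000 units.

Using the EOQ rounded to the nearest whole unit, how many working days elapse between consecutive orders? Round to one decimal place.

Optimal lot size Q* = (2 × 51,000 × $60 / $2)^½ ≈ 1,749.29 → Q = 1,749 units
Days between orders = 360 / (D/Q) = 360 / 29.160 ≈ 12.346

12.3 days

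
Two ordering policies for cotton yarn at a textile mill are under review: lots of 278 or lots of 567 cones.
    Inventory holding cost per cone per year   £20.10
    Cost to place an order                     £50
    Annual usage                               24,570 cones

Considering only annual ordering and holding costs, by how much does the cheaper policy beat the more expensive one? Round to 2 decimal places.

For each Q, cost = (D/Q)·S + (Q/2)·H.
TC(278) = (24,570/278)×50 + (278/2)×20.1 = £7,212.96
TC(567) = (24,570/567)×50 + (567/2)×20.1 = £7,865.02
Cheaper: Q = 278.  Difference = £652.05

£652.05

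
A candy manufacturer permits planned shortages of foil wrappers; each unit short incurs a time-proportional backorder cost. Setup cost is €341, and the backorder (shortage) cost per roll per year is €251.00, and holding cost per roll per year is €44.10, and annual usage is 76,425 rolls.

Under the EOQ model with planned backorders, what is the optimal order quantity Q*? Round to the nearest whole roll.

Q* = √(2DS/H) · √((H + b)/b)
   = √(2 × 76,425 × 341 / 44.1) · √((44.1 + 251) / 251)
   = 1,087.153 × 1.0843 ≈ 1,178.80

1,179 rolls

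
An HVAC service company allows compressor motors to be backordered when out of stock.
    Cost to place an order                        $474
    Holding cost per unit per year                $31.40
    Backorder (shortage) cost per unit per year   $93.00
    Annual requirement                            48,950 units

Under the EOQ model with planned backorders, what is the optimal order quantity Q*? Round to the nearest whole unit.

1,406 units

Q* = √(2DS/H) · √((H + b)/b)
   = √(2 × 48,950 × 474 / 31.4) · √((31.4 + 93) / 93)
   = 1,215.670 × 1.1566 ≈ 1,406.00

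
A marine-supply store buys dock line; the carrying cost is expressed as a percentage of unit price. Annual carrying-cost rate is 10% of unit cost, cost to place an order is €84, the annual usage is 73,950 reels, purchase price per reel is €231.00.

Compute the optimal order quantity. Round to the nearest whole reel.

Carrying cost H = €231 × 10% = €23.1000/reel/yr
Optimal lot size Q* = (2 × 73,950 × €84 / €23.1)^½ ≈ 733.36

733 reels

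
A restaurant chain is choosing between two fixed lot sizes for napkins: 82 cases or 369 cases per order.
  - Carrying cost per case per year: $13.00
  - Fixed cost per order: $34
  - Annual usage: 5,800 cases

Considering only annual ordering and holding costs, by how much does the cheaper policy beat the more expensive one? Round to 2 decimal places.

$4.96

Annual cost at Q: ordering D·S/Q plus holding Q·H/2.
TC(82) = (5,800/82)×34 + (82/2)×13 = $2,937.88
TC(369) = (5,800/369)×34 + (369/2)×13 = $2,932.92
Lots of 369 are cheaper by $4.96.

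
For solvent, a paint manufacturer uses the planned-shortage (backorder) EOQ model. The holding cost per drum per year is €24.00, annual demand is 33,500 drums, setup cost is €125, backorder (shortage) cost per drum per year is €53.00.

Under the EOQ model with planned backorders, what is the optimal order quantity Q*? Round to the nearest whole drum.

712 drums

Basic EOQ = √(2·33,500·125/24) = 590.727
Backorder adjustment √((H+b)/b) = √((24+53)/53) = 1.2053
Q* = 590.727 × 1.2053 ≈ 712.02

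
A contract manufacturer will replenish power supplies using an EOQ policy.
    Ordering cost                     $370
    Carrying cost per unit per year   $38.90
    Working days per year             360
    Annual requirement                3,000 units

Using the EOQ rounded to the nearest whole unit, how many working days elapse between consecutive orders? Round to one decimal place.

Optimal lot size Q* = (2 × 3,000 × $370 / $38.9)^½ ≈ 238.89 → Q = 239 units
T = Q/D × 360 days = 239/3,000 × 360 = 28.680 days

28.7 days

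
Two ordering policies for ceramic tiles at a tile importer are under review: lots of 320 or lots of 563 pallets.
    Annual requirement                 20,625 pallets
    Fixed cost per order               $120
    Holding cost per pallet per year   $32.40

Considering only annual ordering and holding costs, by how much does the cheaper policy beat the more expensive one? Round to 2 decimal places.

$598.32

For each Q, cost = (D/Q)·S + (Q/2)·H.
TC(320) = (20,625/320)×120 + (320/2)×32.4 = $12,918.38
TC(563) = (20,625/563)×120 + (563/2)×32.4 = $13,516.69
Lots of 320 are cheaper by $598.32.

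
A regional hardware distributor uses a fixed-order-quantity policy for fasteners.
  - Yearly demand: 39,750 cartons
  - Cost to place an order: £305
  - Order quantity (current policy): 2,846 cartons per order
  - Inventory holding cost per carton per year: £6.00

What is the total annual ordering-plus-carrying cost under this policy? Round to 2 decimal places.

Ordering: D/Q × S = 39,750/2,846 × £305 = £4,259.93
Holding:  Q/2 × H = 2,846/2 × £6 = £8,538.00
Total = £4,259.93 + £8,538.00 = £12,797.93

£12,797.93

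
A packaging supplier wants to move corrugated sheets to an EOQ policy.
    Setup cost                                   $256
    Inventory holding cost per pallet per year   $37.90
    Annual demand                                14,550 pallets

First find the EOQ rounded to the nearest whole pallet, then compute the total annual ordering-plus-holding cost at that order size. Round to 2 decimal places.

Optimal lot size Q* = (2 × 14,550 × $256 / $37.9)^½ ≈ 443.35 → Q = 443 pallets
Orders/yr = 14,550/443 = 32.844; ordering cost = 32.844 × $256 = $8,408.13
Average inventory = 443/2 = 221.5; holding cost = 221.5 × $37.9 = $8,394.85
Total = $8,408.13 + $8,394.85 = $16,802.98

$16,802.98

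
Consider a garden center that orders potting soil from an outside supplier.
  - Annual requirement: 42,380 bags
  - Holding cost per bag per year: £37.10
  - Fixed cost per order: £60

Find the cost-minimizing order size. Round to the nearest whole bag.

370 bags

2DS/H = 2·42,380·60/37.1 = 137,078.17
EOQ = √137,078.17 ≈ 370.24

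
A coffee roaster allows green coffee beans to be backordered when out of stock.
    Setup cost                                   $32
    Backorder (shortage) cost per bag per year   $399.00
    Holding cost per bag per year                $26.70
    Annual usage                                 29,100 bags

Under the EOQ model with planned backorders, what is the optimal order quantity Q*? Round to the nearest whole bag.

Basic EOQ = √(2·29,100·32/26.7) = 264.108
Backorder adjustment √((H+b)/b) = √((26.7+399)/399) = 1.0329
Q* = 264.108 × 1.0329 ≈ 272.80

273 bags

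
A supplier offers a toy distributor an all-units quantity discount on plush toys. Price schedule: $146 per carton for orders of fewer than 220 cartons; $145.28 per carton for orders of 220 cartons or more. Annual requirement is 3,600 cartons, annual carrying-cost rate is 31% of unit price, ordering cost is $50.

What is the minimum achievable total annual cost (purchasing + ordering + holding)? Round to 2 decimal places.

$528,780.23

H₁ = 31%×$146 = $45.2600;  H₂ = 31%×$145.28 = $45.0368
EOQ₁ = √(2×3,600×50/45.2600) = 89.19  (< 220, feasible at tier 1)
EOQ₂ = √(2×3,600×50/45.0368) = 89.41  (< 220 → use Q = 220 at tier-2 price)
TC(tier 1 (EOQ₁), Q≈89.2) = $529,636.53
TC(tier 2, Q≈220.0) = $528,780.23
Minimum at tier 2: $528,780.23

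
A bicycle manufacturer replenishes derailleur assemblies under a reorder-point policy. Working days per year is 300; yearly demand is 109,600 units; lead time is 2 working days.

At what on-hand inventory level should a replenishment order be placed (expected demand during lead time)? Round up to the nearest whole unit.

731 units

Daily demand d = 109,600 / 300 = 365.333 units/day
Demand during lead time = 365.333 × 2 = 730.67
Reorder point = 730.67 → round up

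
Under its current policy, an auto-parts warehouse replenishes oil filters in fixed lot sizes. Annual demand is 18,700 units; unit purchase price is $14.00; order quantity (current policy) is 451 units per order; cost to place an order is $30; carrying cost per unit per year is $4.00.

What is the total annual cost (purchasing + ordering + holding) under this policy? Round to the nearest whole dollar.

Orders/yr = 18,700/451 = 41.463; ordering cost = 41.463 × $30 = $1,243.90
Average inventory = 451/2 = 225.5; holding cost = 225.5 × $4 = $902.00
Purchase cost = D·C = 18,700 × 14 = $261,800.00
Total = $1,243.90 + $902.00 + $261,800.00 = $263,945.90

$263,946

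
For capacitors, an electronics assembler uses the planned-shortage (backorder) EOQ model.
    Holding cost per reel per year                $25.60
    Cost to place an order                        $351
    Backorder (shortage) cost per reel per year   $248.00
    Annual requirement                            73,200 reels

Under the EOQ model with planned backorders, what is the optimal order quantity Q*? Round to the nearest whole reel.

Basic EOQ = √(2·73,200·351/25.6) = 1,416.786
Backorder adjustment √((H+b)/b) = √((25.6+248)/248) = 1.0503
Q* = 1,416.786 × 1.0503 ≈ 1,488.11

1,488 reels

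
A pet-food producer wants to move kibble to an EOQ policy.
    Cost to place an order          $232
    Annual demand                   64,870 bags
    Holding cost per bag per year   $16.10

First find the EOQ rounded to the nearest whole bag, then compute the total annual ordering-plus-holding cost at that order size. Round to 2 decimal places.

EOQ = √(2DS/H) = √(2 × 64,870 × 232 / 16.1)
    = √(1,869,545.34) ≈ 1,367.31 → Q = 1,367 bags
Annual ordering cost = (D/Q)·S = (64,870/1,367) × 232 = $11,009.39
Annual holding cost  = (Q/2)·H = (1,367/2) × 16.1 = $11,004.35
Total = $11,009.39 + $11,004.35 = $22,013.74

$22,013.74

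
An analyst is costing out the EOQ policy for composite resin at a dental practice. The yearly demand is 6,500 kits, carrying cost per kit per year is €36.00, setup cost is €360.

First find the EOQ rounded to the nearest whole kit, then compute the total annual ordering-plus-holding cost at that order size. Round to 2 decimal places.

€12,979.99

Optimal lot size Q* = (2 × 6,500 × €360 / €36)^½ ≈ 360.56 → Q = 361 kits
Ordering: D/Q × S = 6,500/361 × €360 = €6,481.99
Holding:  Q/2 × H = 361/2 × €36 = €6,498.00
Total = €6,481.99 + €6,498.00 = €12,979.99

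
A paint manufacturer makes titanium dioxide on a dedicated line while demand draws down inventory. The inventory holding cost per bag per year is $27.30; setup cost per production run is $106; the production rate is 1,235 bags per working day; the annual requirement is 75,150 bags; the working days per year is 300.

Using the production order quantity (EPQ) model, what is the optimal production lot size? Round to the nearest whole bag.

856 bags

Daily demand d = 75,150/300 = 250.500; p = 1235; 1 − d/p = 0.79717
EPQ = √(2DS / (H(1 − d/p)))
    = √(2 × 75,150 × 106 / (27.3 × 0.79717)) ≈ 855.61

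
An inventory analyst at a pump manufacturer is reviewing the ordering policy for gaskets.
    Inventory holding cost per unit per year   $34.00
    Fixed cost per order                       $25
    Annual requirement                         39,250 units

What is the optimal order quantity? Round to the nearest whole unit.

Optimal lot size Q* = (2 × 39,250 × $25 / $34)^½ ≈ 240.25

240 units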